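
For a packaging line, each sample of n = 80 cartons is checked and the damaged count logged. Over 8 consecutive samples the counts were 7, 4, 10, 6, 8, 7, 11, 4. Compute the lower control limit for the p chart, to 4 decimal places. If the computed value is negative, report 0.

p̄ = Σdᵢ / (k·n) = 57 / (8 × 80) = 0.08906
LCL = p̄ − 3·√(p̄(1−p̄)/n) = 0.08906 − 3 × 0.03185 = -0.00647 → 0 (negative, so LCL = 0)

0.0000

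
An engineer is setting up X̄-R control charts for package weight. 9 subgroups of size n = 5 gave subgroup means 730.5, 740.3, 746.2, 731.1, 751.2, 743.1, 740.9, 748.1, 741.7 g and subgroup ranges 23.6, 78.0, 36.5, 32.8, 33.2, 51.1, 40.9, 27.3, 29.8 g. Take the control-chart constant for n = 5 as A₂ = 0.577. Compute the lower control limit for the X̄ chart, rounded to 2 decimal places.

X̄̄ = (730.5 + 740.3 + 746.2 + 731.1 + 751.2 + 743.1 + 740.9 + 748.1 + 741.7) / 9 = 6673.1000 / 9 = 741.4556
R̄ = (23.6 + 78.0 + 36.5 + 32.8 + 33.2 + 51.1 + 40.9 + 27.3 + 29.8) / 9 = 353.2000 / 9 = 39.2444
LCL = X̄̄ − A₂·R̄ = 741.4556 − 0.577 × 39.2444 = 718.8115

718.81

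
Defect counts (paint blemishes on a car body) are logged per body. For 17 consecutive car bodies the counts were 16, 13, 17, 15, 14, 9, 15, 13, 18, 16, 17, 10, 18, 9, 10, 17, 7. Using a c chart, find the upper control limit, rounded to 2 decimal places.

24.89

c̄ = (16 + 13 + 17 + 15 + 14 + 9 + 15 + 13 + 18 + 16 + 17 + 10 + 18 + 9 + 10 + 17 + 7) / 17 = 234 / 17 = 13.7647
UCL = c̄ + 3√c̄ = 13.7647 + 3 × √13.7647 = 13.7647 + 3 × 3.7101 = 24.8950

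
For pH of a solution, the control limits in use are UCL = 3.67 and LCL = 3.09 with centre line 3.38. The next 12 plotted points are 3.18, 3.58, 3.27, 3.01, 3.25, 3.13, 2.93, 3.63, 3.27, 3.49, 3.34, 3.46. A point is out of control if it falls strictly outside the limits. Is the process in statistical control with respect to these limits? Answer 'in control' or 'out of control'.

Compare each point to [3.09, 3.67]: sample 4 = 3.01 < LCL; sample 7 = 2.93 < LCL.

out of control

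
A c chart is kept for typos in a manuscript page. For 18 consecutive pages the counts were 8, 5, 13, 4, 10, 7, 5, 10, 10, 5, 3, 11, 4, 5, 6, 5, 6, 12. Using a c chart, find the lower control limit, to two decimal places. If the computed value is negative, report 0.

0.00

c̄ = (8 + 5 + 13 + 4 + 10 + 7 + 5 + 10 + 10 + 5 + 3 + 11 + 4 + 5 + 6 + 5 + 6 + 12) / 18 = 129 / 18 = 7.1667
LCL = c̄ − 3√c̄ = 7.1667 − 3 × 2.6771 = -0.8645 → 0 (cannot be negative)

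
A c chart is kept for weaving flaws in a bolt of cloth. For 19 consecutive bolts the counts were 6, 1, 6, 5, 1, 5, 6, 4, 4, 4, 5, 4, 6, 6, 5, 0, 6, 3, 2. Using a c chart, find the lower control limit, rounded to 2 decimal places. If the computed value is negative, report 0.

0.00

c̄ = (6 + 1 + 6 + 5 + 1 + 5 + 6 + 4 + 4 + 4 + 5 + 4 + 6 + 6 + 5 + 0 + 6 + 3 + 2) / 19 = 79 / 19 = 4.1579
LCL = c̄ − 3√c̄ = 4.1579 − 3 × 2.0391 = -1.9594 → 0 (cannot be negative)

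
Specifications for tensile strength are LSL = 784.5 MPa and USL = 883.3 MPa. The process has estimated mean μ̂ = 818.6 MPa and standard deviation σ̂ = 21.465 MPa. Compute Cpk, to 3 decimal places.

0.530

Cpu = (USL − μ̂) / (3σ̂) = (883.3 − 818.6) / (3 × 21.465) = 1.0047; Cpl = (μ̂ − LSL) / (3σ̂) = (818.6 − 784.5) / (3 × 21.465) = 0.5295; Cpk = min(Cpu, Cpl) = 0.5295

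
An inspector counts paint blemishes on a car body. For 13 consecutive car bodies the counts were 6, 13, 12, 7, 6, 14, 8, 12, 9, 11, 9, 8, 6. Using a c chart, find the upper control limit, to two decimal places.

c̄ = (6 + 13 + 12 + 7 + 6 + 14 + 8 + 12 + 9 + 11 + 9 + 8 + 6) / 13 = 121 / 13 = 9.3077
UCL = c̄ + 3√c̄ = 9.3077 + 3 × √9.3077 = 9.3077 + 3 × 3.0509 = 18.4602

18.46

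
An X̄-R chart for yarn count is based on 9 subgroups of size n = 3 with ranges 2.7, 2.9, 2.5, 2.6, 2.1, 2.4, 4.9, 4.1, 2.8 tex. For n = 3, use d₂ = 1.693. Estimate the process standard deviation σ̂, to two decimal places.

R̄ = (2.7 + 2.9 + 2.5 + 2.6 + 2.1 + 2.4 + 4.9 + 4.1 + 2.8) / 9 = 3.0000
σ̂ = R̄ / d₂ = 3.0000 / 1.693 = 1.7720

1.77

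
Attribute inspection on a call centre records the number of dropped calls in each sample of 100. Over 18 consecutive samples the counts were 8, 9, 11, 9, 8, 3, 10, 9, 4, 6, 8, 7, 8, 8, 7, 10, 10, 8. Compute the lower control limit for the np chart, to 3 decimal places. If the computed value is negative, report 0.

p̄ = Σdᵢ / (k·n) = 143 / (18 × 100) = 0.07944
LCL = np̄ − 3·√(np̄(1−p̄)) = 7.9444 − 3 × 2.7043 = -0.1685 → 0 (negative, so LCL = 0)

0.000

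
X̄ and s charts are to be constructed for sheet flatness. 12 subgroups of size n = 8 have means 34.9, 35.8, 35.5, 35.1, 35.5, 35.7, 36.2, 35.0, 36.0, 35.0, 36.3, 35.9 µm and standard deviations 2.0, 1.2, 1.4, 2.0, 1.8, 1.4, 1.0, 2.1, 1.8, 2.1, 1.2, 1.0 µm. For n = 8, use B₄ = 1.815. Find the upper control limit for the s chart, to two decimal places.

s̄ = (2.0 + 1.2 + 1.4 + 2.0 + 1.8 + 1.4 + 1.0 + 2.1 + 1.8 + 2.1 + 1.2 + 1.0) / 12 = 1.5833
UCL_s = B₄·s̄ = 1.815 × 1.5833 = 2.8737

2.87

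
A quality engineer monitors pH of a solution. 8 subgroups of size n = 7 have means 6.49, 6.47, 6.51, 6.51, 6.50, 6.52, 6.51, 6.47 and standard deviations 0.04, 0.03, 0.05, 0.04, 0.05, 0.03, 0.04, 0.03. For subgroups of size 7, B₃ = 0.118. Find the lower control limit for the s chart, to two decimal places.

s̄ = (0.04 + 0.03 + 0.05 + 0.04 + 0.05 + 0.03 + 0.04 + 0.03) / 8 = 0.0387
LCL_s = B₃·s̄ = 0.118 × 0.0387 = 0.0046

0.00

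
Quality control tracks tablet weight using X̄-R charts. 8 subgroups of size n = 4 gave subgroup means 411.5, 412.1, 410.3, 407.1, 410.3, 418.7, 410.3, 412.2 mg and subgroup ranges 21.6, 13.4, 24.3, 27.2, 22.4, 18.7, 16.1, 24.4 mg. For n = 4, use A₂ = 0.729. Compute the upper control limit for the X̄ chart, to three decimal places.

X̄̄ = (411.5 + 412.1 + 410.3 + 407.1 + 410.3 + 418.7 + 410.3 + 412.2) / 8 = 3292.5000 / 8 = 411.5625
R̄ = (21.6 + 13.4 + 24.3 + 27.2 + 22.4 + 18.7 + 16.1 + 24.4) / 8 = 168.1000 / 8 = 21.0125
UCL = X̄̄ + A₂·R̄ = 411.5625 + 0.729 × 21.0125 = 426.8806

426.881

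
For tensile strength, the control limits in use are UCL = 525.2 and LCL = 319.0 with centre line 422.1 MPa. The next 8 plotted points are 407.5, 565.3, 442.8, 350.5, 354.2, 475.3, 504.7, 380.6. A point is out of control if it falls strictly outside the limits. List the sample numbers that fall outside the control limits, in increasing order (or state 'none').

Compare each point to [319.0, 525.2]: sample 2 = 565.3 > UCL.

2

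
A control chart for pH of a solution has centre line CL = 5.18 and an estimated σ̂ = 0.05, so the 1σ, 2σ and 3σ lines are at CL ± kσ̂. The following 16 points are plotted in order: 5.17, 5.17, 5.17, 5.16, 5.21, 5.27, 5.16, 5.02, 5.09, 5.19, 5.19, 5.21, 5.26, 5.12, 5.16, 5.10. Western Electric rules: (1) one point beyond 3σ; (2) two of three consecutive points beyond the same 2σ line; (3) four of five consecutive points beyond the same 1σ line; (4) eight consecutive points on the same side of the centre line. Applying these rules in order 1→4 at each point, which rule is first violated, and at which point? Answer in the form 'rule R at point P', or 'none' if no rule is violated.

rule 1 at point 8

Zone of each point (C = within 1σ̂, B = 1σ̂–2σ̂, A = 2σ̂–3σ̂, * = beyond 3σ̂; sign = side of CL): 1:-C, 2:-C, 3:-C, 4:-C, 5:+C, 6:+B, 7:-C, 8:-*, 9:-B, 10:+C, 11:+C, 12:+C, 13:+B, 14:-B, 15:-C, 16:-B
Rule 1 (one point beyond the 3σ limits) is satisfied at point 8.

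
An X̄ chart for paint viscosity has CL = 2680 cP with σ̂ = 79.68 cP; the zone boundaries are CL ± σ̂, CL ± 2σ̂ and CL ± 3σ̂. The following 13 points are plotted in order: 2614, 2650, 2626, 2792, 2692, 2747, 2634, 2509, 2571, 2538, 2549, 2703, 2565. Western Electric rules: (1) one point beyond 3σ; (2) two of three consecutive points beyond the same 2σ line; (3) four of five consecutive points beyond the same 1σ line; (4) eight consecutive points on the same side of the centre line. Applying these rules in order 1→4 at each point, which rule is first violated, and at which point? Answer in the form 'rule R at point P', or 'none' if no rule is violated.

Zone of each point (C = within 1σ̂, B = 1σ̂–2σ̂, A = 2σ̂–3σ̂, * = beyond 3σ̂; sign = side of CL): 1:-C, 2:-C, 3:-C, 4:+B, 5:+C, 6:+C, 7:-C, 8:-A, 9:-B, 10:-B, 11:-B, 12:+C, 13:-B
Rule 3 (four of five consecutive points beyond the same 1σ limit) is satisfied at point 11.

rule 3 at point 11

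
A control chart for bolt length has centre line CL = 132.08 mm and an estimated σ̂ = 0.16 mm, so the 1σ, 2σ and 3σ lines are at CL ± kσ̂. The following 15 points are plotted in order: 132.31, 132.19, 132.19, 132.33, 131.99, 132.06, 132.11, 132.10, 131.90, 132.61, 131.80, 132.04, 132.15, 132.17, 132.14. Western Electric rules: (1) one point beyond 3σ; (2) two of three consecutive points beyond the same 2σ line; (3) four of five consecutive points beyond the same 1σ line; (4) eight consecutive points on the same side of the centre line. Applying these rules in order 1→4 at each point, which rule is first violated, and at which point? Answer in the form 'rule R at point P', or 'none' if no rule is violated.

rule 1 at point 10

Zone of each point (C = within 1σ̂, B = 1σ̂–2σ̂, A = 2σ̂–3σ̂, * = beyond 3σ̂; sign = side of CL): 1:+B, 2:+C, 3:+C, 4:+B, 5:-C, 6:-C, 7:+C, 8:+C, 9:-B, 10:+*, 11:-B, 12:-C, 13:+C, 14:+C, 15:+C
Rule 1 (one point beyond the 3σ limits) is satisfied at point 10.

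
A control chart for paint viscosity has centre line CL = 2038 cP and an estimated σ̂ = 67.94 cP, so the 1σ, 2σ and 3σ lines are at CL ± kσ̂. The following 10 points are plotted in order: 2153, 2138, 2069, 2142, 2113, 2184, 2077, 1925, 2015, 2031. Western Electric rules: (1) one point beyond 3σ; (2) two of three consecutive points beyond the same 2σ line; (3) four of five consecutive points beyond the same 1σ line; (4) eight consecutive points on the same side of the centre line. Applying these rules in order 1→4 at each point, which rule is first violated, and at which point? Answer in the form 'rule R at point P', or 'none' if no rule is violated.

Zone of each point (C = within 1σ̂, B = 1σ̂–2σ̂, A = 2σ̂–3σ̂, * = beyond 3σ̂; sign = side of CL): 1:+B, 2:+B, 3:+C, 4:+B, 5:+B, 6:+A, 7:+C, 8:-B, 9:-C, 10:-C
Rule 3 (four of five consecutive points beyond the same 1σ limit) is satisfied at point 5.

rule 3 at point 5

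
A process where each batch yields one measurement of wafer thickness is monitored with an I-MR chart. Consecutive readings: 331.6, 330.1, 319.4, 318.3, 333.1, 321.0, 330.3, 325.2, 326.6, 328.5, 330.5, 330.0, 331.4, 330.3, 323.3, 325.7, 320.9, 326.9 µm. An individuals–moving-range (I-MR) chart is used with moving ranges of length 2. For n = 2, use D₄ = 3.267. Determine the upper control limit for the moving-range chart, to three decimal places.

15.970

Moving ranges: 1.5, 10.7, 1.1, 14.8, 12.1, 9.3, 5.1, 1.4, 1.9, 2.0, 0.5, 1.4, 1.1, 7.0, 2.4, 4.8, 6.0; M̄R̄ = 83.1000 / 17 = 4.8882
UCL_MR = D₄·M̄R̄ = 3.267 × 4.8882 = 15.9699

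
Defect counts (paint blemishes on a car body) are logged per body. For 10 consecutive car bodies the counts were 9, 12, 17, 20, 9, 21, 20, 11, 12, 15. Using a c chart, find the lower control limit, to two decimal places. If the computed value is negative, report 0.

3.14

c̄ = (9 + 12 + 17 + 20 + 9 + 21 + 20 + 11 + 12 + 15) / 10 = 146 / 10 = 14.6000
LCL = c̄ − 3√c̄ = 14.6000 − 3 × 3.8210 = 3.1370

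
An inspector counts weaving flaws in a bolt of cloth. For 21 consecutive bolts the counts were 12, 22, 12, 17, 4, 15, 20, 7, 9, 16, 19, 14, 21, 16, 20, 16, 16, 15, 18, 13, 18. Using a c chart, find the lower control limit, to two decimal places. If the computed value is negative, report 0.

3.53

c̄ = (12 + 22 + 12 + 17 + 4 + 15 + 20 + 7 + 9 + 16 + 19 + 14 + 21 + 16 + 20 + 16 + 16 + 15 + 18 + 13 + 18) / 21 = 320 / 21 = 15.2381
LCL = c̄ − 3√c̄ = 15.2381 − 3 × 3.9036 = 3.5273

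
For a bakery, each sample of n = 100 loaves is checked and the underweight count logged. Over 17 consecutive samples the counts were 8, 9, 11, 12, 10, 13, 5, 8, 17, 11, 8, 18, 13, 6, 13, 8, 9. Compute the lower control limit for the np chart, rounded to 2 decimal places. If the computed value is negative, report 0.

1.32

p̄ = Σdᵢ / (k·n) = 179 / (17 × 100) = 0.10529
LCL = np̄ − 3·√(np̄(1−p̄)) = 10.5294 − 3 × 3.0693 = 1.3215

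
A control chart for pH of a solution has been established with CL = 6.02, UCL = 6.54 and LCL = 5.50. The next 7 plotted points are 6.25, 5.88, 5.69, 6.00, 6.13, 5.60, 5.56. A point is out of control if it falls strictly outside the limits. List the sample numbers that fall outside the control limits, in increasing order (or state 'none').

none

All 7 points lie within [5.50, 6.54].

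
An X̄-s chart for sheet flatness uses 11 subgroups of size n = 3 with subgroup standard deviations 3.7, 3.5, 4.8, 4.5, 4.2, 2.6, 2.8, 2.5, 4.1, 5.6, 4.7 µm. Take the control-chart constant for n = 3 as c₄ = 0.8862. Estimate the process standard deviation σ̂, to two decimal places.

4.41

s̄ = (3.7 + 3.5 + 4.8 + 4.5 + 4.2 + 2.6 + 2.8 + 2.5 + 4.1 + 5.6 + 4.7) / 11 = 3.9091
σ̂ = s̄ / c₄ = 3.9091 / 0.8862 = 4.4111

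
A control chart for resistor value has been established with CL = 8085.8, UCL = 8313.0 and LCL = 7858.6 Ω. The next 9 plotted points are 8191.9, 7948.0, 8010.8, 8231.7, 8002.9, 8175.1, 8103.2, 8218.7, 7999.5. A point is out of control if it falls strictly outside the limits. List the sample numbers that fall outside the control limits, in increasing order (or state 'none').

All 9 points lie within [7858.6, 8313.0].

none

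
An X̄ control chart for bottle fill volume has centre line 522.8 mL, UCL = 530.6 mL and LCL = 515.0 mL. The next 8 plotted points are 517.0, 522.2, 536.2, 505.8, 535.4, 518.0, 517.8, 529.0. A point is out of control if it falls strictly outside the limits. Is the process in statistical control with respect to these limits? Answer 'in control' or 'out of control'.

out of control

Compare each point to [515.0, 530.6]: sample 3 = 536.2 > UCL; sample 4 = 505.8 < LCL; sample 5 = 535.4 > UCL.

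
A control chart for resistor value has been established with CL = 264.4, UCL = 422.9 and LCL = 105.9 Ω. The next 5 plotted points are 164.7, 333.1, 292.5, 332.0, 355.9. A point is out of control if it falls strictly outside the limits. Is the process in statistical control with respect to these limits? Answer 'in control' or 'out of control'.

in control

All 5 points lie within [105.9, 422.9].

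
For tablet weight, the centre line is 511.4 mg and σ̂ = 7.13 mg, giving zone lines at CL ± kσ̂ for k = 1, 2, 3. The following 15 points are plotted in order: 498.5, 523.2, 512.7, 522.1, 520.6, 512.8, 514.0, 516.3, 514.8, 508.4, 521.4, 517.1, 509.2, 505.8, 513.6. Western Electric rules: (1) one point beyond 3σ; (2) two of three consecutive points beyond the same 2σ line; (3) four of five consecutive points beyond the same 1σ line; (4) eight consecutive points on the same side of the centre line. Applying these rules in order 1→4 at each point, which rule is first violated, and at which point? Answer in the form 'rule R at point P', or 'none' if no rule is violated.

rule 4 at point 9

Zone of each point (C = within 1σ̂, B = 1σ̂–2σ̂, A = 2σ̂–3σ̂, * = beyond 3σ̂; sign = side of CL): 1:-B, 2:+B, 3:+C, 4:+B, 5:+B, 6:+C, 7:+C, 8:+C, 9:+C, 10:-C, 11:+B, 12:+C, 13:-C, 14:-C, 15:+C
Rule 4 (eight consecutive points on the same side of the centre line) is satisfied at point 9.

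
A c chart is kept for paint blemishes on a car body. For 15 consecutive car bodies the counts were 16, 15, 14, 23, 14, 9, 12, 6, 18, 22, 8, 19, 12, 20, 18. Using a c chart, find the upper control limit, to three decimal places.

26.711

c̄ = (16 + 15 + 14 + 23 + 14 + 9 + 12 + 6 + 18 + 22 + 8 + 19 + 12 + 20 + 18) / 15 = 226 / 15 = 15.0667
UCL = c̄ + 3√c̄ = 15.0667 + 3 × √15.0667 = 15.0667 + 3 × 3.8816 = 26.7114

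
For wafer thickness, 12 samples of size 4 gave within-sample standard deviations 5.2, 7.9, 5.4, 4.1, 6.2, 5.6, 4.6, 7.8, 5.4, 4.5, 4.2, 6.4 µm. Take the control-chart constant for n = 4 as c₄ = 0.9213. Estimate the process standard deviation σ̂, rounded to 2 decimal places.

6.09

s̄ = (5.2 + 7.9 + 5.4 + 4.1 + 6.2 + 5.6 + 4.6 + 7.8 + 5.4 + 4.5 + 4.2 + 6.4) / 12 = 5.6083
σ̂ = s̄ / c₄ = 5.6083 / 0.9213 = 6.0874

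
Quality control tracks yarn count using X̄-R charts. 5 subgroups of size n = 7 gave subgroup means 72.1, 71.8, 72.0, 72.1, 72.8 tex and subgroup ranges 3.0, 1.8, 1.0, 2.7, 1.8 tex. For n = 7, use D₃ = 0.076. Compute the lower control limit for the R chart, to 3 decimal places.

R̄ = (3.0 + 1.8 + 1.0 + 2.7 + 1.8) / 5 = 10.3000 / 5 = 2.0600
LCL_R = D₃·R̄ = 0.076 × 2.0600 = 0.1566

0.157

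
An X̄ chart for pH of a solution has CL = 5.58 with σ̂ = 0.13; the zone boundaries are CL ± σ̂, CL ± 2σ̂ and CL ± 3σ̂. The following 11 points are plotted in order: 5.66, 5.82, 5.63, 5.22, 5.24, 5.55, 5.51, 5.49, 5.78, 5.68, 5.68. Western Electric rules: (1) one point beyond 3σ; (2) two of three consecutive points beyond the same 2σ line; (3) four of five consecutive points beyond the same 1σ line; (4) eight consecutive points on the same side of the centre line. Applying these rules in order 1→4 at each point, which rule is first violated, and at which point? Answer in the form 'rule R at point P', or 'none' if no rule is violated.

Zone of each point (C = within 1σ̂, B = 1σ̂–2σ̂, A = 2σ̂–3σ̂, * = beyond 3σ̂; sign = side of CL): 1:+C, 2:+B, 3:+C, 4:-A, 5:-A, 6:-C, 7:-C, 8:-C, 9:+B, 10:+C, 11:+C
Rule 2 (two of three consecutive points beyond the same 2σ limit) is satisfied at point 5.

rule 2 at point 5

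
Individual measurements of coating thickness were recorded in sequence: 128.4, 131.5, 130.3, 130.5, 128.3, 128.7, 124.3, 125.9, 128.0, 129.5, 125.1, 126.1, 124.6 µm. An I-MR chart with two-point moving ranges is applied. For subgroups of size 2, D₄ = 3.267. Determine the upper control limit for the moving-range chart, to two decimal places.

6.43

Moving ranges: 3.1, 1.2, 0.2, 2.2, 0.4, 4.4, 1.6, 2.1, 1.5, 4.4, 1.0, 1.5; M̄R̄ = 23.6000 / 12 = 1.9667
UCL_MR = D₄·M̄R̄ = 3.267 × 1.9667 = 6.4251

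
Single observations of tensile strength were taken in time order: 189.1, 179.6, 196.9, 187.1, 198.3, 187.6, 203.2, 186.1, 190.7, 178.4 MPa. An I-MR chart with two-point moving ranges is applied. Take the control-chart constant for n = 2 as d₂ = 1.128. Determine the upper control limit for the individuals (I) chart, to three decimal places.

221.644

X̄ = (189.1 + 179.6 + 196.9 + 187.1 + 198.3 + 187.6 + 203.2 + 186.1 + 190.7 + 178.4) / 10 = 189.7000
Moving ranges: 9.5, 17.3, 9.8, 11.2, 10.7, 15.6, 17.1, 4.6, 12.3; M̄R̄ = 108.1000 / 9 = 12.0111
UCL = X̄ + 3·M̄R̄/d₂ = 189.7000 + 3 × 12.0111 / 1.128 = 221.6444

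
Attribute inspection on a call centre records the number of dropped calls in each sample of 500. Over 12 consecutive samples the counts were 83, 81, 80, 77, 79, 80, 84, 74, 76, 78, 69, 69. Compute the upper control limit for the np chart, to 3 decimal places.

101.777

p̄ = Σdᵢ / (k·n) = 930 / (12 × 500) = 0.15500
UCL = np̄ + 3·√(np̄(1−p̄)) = 77.5000 + 3 × √(77.5000×0.84500) = 77.5000 + 3 × 8.0924 = 101.7773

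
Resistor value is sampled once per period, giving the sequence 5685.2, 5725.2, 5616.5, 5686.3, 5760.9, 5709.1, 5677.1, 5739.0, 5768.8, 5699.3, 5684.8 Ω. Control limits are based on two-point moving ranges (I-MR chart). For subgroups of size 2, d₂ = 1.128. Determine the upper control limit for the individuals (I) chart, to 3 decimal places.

X̄ = (5685.2 + 5725.2 + 5616.5 + 5686.3 + 5760.9 + 5709.1 + 5677.1 + 5739.0 + 5768.8 + 5699.3 + 5684.8) / 11 = 5704.7455
Moving ranges: 40.0, 108.7, 69.8, 74.6, 51.8, 32.0, 61.9, 29.8, 69.5, 14.5; M̄R̄ = 552.6000 / 10 = 55.2600
UCL = X̄ + 3·M̄R̄/d₂ = 5704.7455 + 3 × 55.2600 / 1.128 = 5851.7135

5851.714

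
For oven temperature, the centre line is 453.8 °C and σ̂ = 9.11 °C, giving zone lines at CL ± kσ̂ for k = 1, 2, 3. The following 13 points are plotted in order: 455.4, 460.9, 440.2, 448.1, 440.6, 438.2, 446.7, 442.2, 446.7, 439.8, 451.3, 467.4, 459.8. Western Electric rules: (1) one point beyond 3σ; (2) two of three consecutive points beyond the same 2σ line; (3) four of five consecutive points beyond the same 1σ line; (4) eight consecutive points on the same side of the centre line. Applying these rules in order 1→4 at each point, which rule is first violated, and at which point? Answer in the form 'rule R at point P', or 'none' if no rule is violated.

Zone of each point (C = within 1σ̂, B = 1σ̂–2σ̂, A = 2σ̂–3σ̂, * = beyond 3σ̂; sign = side of CL): 1:+C, 2:+C, 3:-B, 4:-C, 5:-B, 6:-B, 7:-C, 8:-B, 9:-C, 10:-B, 11:-C, 12:+B, 13:+C
Rule 4 (eight consecutive points on the same side of the centre line) is satisfied at point 10.

rule 4 at point 10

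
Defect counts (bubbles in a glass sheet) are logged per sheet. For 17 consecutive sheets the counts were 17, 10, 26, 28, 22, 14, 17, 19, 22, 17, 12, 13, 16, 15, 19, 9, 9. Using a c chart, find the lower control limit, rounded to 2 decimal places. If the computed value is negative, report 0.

4.48

c̄ = (17 + 10 + 26 + 28 + 22 + 14 + 17 + 19 + 22 + 17 + 12 + 13 + 16 + 15 + 19 + 9 + 9) / 17 = 285 / 17 = 16.7647
LCL = c̄ − 3√c̄ = 16.7647 − 3 × 4.0945 = 4.4813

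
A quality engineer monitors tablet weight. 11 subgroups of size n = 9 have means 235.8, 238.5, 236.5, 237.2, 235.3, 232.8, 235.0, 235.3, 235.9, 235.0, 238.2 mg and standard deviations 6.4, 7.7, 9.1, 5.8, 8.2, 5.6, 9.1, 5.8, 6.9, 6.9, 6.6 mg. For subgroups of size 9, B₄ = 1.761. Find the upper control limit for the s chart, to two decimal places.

s̄ = (6.4 + 7.7 + 9.1 + 5.8 + 8.2 + 5.6 + 9.1 + 5.8 + 6.9 + 6.9 + 6.6) / 11 = 7.1000
UCL_s = B₄·s̄ = 1.761 × 7.1000 = 12.5031

12.50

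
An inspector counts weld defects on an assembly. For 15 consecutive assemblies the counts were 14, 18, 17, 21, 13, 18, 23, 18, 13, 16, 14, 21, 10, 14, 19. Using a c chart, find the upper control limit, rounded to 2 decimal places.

28.82

c̄ = (14 + 18 + 17 + 21 + 13 + 18 + 23 + 18 + 13 + 16 + 14 + 21 + 10 + 14 + 19) / 15 = 249 / 15 = 16.6000
UCL = c̄ + 3√c̄ = 16.6000 + 3 × √16.6000 = 16.6000 + 3 × 4.0743 = 28.8229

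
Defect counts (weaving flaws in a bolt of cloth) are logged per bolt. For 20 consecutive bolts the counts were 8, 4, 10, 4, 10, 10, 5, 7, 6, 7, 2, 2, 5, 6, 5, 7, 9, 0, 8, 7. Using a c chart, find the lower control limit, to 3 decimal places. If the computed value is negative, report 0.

c̄ = (8 + 4 + 10 + 4 + 10 + 10 + 5 + 7 + 6 + 7 + 2 + 2 + 5 + 6 + 5 + 7 + 9 + 0 + 8 + 7) / 20 = 122 / 20 = 6.1000
LCL = c̄ − 3√c̄ = 6.1000 − 3 × 2.4698 = -1.3095 → 0 (cannot be negative)

0.000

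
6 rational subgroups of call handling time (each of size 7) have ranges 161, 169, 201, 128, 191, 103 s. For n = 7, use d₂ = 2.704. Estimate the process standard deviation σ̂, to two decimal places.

R̄ = (161 + 169 + 201 + 128 + 191 + 103) / 6 = 158.8333
σ̂ = R̄ / d₂ = 158.8333 / 2.704 = 58.7401

58.74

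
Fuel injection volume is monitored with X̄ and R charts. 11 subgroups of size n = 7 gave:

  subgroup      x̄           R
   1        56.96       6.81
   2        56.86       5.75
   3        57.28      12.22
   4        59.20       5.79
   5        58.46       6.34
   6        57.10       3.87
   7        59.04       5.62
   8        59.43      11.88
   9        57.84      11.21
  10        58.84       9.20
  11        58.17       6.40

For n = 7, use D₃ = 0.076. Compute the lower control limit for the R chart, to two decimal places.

R̄ = (6.81 + 5.75 + 12.22 + 5.79 + 6.34 + 3.87 + 5.62 + 11.88 + 11.21 + 9.20 + 6.40) / 11 = 85.0900 / 11 = 7.7355
LCL_R = D₃·R̄ = 0.076 × 7.7355 = 0.5879

0.59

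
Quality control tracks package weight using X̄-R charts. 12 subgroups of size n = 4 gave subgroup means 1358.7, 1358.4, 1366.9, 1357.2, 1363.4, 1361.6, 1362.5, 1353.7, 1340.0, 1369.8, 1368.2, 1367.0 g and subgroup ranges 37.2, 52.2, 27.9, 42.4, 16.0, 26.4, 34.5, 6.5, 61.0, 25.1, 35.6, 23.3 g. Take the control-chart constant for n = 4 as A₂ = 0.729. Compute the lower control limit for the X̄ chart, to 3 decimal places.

1337.040

X̄̄ = (1358.7 + 1358.4 + 1366.9 + 1357.2 + 1363.4 + 1361.6 + 1362.5 + 1353.7 + 1340.0 + 1369.8 + 1368.2 + 1367.0) / 12 = 16327.4000 / 12 = 1360.6167
R̄ = (37.2 + 52.2 + 27.9 + 42.4 + 16.0 + 26.4 + 34.5 + 6.5 + 61.0 + 25.1 + 35.6 + 23.3) / 12 = 388.1000 / 12 = 32.3417
LCL = X̄̄ − A₂·R̄ = 1360.6167 − 0.729 × 32.3417 = 1337.0396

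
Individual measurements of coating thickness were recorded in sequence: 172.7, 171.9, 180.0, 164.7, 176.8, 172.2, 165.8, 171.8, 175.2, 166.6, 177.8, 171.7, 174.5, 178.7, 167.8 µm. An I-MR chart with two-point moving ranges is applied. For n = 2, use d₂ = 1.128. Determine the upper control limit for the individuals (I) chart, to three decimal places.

191.639

X̄ = (172.7 + 171.9 + 180.0 + 164.7 + 176.8 + 172.2 + 165.8 + 171.8 + 175.2 + 166.6 + 177.8 + 171.7 + 174.5 + 178.7 + 167.8) / 15 = 172.5467
Moving ranges: 0.8, 8.1, 15.3, 12.1, 4.6, 6.4, 6.0, 3.4, 8.6, 11.2, 6.1, 2.8, 4.2, 10.9; M̄R̄ = 100.5000 / 14 = 7.1786
UCL = X̄ + 3·M̄R̄/d₂ = 172.5467 + 3 × 7.1786 / 1.128 = 191.6386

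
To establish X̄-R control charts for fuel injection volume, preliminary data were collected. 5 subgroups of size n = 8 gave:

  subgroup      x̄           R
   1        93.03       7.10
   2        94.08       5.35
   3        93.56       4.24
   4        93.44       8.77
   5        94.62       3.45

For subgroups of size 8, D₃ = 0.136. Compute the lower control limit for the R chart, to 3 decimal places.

R̄ = (7.10 + 5.35 + 4.24 + 8.77 + 3.45) / 5 = 28.9100 / 5 = 5.7820
LCL_R = D₃·R̄ = 0.136 × 5.7820 = 0.7864

0.786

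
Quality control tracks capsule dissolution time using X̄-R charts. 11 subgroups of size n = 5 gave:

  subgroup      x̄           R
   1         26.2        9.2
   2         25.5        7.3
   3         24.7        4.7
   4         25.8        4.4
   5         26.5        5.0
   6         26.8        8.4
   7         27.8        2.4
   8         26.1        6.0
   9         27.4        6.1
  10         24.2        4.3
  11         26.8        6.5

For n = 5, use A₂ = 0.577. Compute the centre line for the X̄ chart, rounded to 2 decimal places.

X̄̄ = (26.2 + 25.5 + 24.7 + 25.8 + 26.5 + 26.8 + 27.8 + 26.1 + 27.4 + 24.2 + 26.8) / 11 = 287.8000 / 11 = 26.1636
CL = X̄̄ = 26.1636

26.16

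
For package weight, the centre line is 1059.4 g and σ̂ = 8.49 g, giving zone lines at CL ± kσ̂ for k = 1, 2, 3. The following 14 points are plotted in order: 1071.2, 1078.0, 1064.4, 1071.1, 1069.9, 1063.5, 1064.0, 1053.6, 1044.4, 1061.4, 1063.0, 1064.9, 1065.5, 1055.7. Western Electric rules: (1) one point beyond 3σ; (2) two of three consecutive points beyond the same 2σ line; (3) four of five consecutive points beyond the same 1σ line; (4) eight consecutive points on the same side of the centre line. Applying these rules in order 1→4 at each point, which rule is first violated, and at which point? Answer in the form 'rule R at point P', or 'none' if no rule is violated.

rule 3 at point 5

Zone of each point (C = within 1σ̂, B = 1σ̂–2σ̂, A = 2σ̂–3σ̂, * = beyond 3σ̂; sign = side of CL): 1:+B, 2:+A, 3:+C, 4:+B, 5:+B, 6:+C, 7:+C, 8:-C, 9:-B, 10:+C, 11:+C, 12:+C, 13:+C, 14:-C
Rule 3 (four of five consecutive points beyond the same 1σ limit) is satisfied at point 5.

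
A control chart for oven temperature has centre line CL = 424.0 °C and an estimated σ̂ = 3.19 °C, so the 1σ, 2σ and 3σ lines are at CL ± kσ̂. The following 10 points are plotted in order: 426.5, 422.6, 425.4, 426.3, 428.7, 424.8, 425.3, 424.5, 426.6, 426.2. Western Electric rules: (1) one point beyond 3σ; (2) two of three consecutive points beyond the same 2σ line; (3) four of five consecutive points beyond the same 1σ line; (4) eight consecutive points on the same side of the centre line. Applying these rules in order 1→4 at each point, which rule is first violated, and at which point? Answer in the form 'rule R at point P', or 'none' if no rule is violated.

rule 4 at point 10

Zone of each point (C = within 1σ̂, B = 1σ̂–2σ̂, A = 2σ̂–3σ̂, * = beyond 3σ̂; sign = side of CL): 1:+C, 2:-C, 3:+C, 4:+C, 5:+B, 6:+C, 7:+C, 8:+C, 9:+C, 10:+C
Rule 4 (eight consecutive points on the same side of the centre line) is satisfied at point 10.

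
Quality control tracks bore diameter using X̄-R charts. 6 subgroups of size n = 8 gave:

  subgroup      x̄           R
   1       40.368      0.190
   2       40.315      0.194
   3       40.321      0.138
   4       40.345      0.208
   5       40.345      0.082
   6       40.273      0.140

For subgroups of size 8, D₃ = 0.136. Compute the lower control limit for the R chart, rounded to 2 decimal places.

0.02

R̄ = (0.190 + 0.194 + 0.138 + 0.208 + 0.082 + 0.140) / 6 = 0.9520 / 6 = 0.1587
LCL_R = D₃·R̄ = 0.136 × 0.1587 = 0.0216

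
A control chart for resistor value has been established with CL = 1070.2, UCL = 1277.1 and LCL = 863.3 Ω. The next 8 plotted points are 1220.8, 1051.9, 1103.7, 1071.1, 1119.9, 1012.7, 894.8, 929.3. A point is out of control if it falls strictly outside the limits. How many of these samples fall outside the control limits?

All 8 points lie within [863.3, 1277.1].

0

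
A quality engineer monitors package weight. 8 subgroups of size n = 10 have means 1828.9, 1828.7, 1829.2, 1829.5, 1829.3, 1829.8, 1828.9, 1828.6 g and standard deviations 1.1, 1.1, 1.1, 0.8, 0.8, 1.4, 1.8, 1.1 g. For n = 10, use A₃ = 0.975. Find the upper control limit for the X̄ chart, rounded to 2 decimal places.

1830.23

X̄̄ = (1828.9 + 1828.7 + 1829.2 + 1829.5 + 1829.3 + 1829.8 + 1828.9 + 1828.6) / 8 = 1829.1125
s̄ = (1.1 + 1.1 + 1.1 + 0.8 + 0.8 + 1.4 + 1.8 + 1.1) / 8 = 1.1500
UCL = X̄̄ + A₃·s̄ = 1829.1125 + 0.975 × 1.1500 = 1830.2337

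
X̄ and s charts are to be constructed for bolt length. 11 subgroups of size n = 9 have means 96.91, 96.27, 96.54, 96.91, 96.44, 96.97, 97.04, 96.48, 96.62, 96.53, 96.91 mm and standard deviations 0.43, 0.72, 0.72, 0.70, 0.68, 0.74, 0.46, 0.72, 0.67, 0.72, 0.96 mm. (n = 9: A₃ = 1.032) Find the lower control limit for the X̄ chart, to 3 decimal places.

95.987

X̄̄ = (96.91 + 96.27 + 96.54 + 96.91 + 96.44 + 96.97 + 97.04 + 96.48 + 96.62 + 96.53 + 96.91) / 11 = 96.6927
s̄ = (0.43 + 0.72 + 0.72 + 0.70 + 0.68 + 0.74 + 0.46 + 0.72 + 0.67 + 0.72 + 0.96) / 11 = 0.6836
LCL = X̄̄ − A₃·s̄ = 96.6927 − 1.032 × 0.6836 = 95.9872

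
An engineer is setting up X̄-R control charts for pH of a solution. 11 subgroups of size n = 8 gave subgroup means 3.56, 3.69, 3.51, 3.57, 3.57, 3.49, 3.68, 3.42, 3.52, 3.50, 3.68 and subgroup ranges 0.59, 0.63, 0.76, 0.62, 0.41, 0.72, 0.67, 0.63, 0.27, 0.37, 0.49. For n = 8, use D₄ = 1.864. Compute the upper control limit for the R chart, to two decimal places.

1.04

R̄ = (0.59 + 0.63 + 0.76 + 0.62 + 0.41 + 0.72 + 0.67 + 0.63 + 0.27 + 0.37 + 0.49) / 11 = 6.1600 / 11 = 0.5600
UCL_R = D₄·R̄ = 1.864 × 0.5600 = 1.0438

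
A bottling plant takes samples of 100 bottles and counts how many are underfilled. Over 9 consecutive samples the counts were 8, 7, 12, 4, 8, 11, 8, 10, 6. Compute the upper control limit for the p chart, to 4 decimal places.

p̄ = Σdᵢ / (k·n) = 74 / (9 × 100) = 0.08222
UCL = p̄ + 3·√(p̄(1−p̄)/n) = 0.08222 + 3 × √(0.08222×0.91778/100) = 0.08222 + 3 × 0.02747 = 0.16463

0.1646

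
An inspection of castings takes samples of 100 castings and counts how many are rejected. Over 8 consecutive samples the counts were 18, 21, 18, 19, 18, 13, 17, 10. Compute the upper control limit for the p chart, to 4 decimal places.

0.2795

p̄ = Σdᵢ / (k·n) = 134 / (8 × 100) = 0.16750
UCL = p̄ + 3·√(p̄(1−p̄)/n) = 0.16750 + 3 × √(0.16750×0.83250/100) = 0.16750 + 3 × 0.03734 = 0.27953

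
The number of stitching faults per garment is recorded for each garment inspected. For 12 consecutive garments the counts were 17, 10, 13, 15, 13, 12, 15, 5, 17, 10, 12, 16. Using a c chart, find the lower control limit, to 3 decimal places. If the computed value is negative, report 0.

c̄ = (17 + 10 + 13 + 15 + 13 + 12 + 15 + 5 + 17 + 10 + 12 + 16) / 12 = 155 / 12 = 12.9167
LCL = c̄ − 3√c̄ = 12.9167 − 3 × 3.5940 = 2.1347

2.135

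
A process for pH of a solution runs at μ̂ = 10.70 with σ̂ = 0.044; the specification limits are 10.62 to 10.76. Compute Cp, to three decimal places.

Cp = (USL − LSL) / (6σ̂) = (10.76 − 10.62) / (6 × 0.044) = 0.1400 / 0.2640 = 0.5303

0.530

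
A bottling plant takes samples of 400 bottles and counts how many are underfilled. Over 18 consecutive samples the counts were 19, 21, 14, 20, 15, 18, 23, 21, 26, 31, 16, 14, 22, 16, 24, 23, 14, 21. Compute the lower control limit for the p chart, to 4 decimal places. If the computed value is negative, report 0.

0.0171

p̄ = Σdᵢ / (k·n) = 358 / (18 × 400) = 0.04972
LCL = p̄ − 3·√(p̄(1−p̄)/n) = 0.04972 − 3 × 0.01087 = 0.01712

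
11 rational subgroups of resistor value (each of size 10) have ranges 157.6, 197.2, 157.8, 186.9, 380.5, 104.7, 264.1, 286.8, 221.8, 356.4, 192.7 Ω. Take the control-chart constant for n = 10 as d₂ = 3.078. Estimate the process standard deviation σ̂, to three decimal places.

R̄ = (157.6 + 197.2 + 157.8 + 186.9 + 380.5 + 104.7 + 264.1 + 286.8 + 221.8 + 356.4 + 192.7) / 11 = 227.8636
σ̂ = R̄ / d₂ = 227.8636 / 3.078 = 74.0298

74.030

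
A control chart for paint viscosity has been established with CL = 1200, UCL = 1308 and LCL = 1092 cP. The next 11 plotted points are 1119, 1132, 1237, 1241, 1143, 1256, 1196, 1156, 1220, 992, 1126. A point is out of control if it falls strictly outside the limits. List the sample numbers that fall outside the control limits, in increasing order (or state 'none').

Compare each point to [1092, 1308]: sample 10 = 992 < LCL.

10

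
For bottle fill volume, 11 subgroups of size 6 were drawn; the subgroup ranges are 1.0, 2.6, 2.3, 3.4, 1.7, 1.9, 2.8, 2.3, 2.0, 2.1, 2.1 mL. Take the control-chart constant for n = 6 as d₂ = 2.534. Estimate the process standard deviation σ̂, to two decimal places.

R̄ = (1.0 + 2.6 + 2.3 + 3.4 + 1.7 + 1.9 + 2.8 + 2.3 + 2.0 + 2.1 + 2.1) / 11 = 2.2000
σ̂ = R̄ / d₂ = 2.2000 / 2.534 = 0.8682

0.87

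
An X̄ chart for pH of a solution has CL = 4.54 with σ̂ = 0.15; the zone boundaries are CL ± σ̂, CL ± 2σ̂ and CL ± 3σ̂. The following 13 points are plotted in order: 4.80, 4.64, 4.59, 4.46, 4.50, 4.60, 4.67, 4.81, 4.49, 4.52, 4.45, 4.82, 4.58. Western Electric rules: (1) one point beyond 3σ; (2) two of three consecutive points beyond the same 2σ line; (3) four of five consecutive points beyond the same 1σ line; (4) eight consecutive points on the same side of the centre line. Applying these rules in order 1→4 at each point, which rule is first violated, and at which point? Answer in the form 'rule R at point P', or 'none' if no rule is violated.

Zone of each point (C = within 1σ̂, B = 1σ̂–2σ̂, A = 2σ̂–3σ̂, * = beyond 3σ̂; sign = side of CL): 1:+B, 2:+C, 3:+C, 4:-C, 5:-C, 6:+C, 7:+C, 8:+B, 9:-C, 10:-C, 11:-C, 12:+B, 13:+C
No rule fires across all 13 points.

none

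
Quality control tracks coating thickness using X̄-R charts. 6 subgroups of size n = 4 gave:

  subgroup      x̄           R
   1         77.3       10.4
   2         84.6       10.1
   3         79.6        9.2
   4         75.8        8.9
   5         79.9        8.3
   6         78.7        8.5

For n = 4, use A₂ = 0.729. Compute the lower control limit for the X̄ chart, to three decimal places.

X̄̄ = (77.3 + 84.6 + 79.6 + 75.8 + 79.9 + 78.7) / 6 = 475.9000 / 6 = 79.3167
R̄ = (10.4 + 10.1 + 9.2 + 8.9 + 8.3 + 8.5) / 6 = 55.4000 / 6 = 9.2333
LCL = X̄̄ − A₂·R̄ = 79.3167 − 0.729 × 9.2333 = 72.5856

72.586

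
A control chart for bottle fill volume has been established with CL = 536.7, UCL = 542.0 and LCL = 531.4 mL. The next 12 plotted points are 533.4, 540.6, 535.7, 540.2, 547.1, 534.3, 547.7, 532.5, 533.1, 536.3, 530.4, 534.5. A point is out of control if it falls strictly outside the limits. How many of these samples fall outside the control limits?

3

Compare each point to [531.4, 542.0]: sample 5 = 547.1 > UCL; sample 7 = 547.7 > UCL; sample 11 = 530.4 < LCL.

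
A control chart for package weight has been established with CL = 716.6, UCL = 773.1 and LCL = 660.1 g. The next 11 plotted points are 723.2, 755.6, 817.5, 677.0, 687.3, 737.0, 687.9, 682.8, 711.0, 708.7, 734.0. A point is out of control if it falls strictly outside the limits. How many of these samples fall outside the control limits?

Compare each point to [660.1, 773.1]: sample 3 = 817.5 > UCL.

1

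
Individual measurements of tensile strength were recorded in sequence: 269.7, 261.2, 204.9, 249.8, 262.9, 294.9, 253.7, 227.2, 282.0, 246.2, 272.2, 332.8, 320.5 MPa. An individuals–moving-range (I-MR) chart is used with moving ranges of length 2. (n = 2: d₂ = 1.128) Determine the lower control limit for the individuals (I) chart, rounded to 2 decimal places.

176.23

X̄ = (269.7 + 261.2 + 204.9 + 249.8 + 262.9 + 294.9 + 253.7 + 227.2 + 282.0 + 246.2 + 272.2 + 332.8 + 320.5) / 13 = 267.5385
Moving ranges: 8.5, 56.3, 44.9, 13.1, 32.0, 41.2, 26.5, 54.8, 35.8, 26.0, 60.6, 12.3; M̄R̄ = 412.0000 / 12 = 34.3333
LCL = X̄ − 3·M̄R̄/d₂ = 267.5385 − 3 × 34.3333 / 1.128 = 176.2264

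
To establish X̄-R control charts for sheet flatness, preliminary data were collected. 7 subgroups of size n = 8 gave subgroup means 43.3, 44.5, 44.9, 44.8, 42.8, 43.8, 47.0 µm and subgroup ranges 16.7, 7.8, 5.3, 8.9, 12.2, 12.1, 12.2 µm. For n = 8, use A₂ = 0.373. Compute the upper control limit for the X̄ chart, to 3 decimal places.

48.450

X̄̄ = (43.3 + 44.5 + 44.9 + 44.8 + 42.8 + 43.8 + 47.0) / 7 = 311.1000 / 7 = 44.4429
R̄ = (16.7 + 7.8 + 5.3 + 8.9 + 12.2 + 12.1 + 12.2) / 7 = 75.2000 / 7 = 10.7429
UCL = X̄̄ + A₂·R̄ = 44.4429 + 0.373 × 10.7429 = 48.4499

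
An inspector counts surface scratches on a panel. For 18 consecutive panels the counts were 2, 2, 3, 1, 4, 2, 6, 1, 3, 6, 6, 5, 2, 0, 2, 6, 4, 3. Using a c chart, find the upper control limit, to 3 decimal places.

c̄ = (2 + 2 + 3 + 1 + 4 + 2 + 6 + 1 + 3 + 6 + 6 + 5 + 2 + 0 + 2 + 6 + 4 + 3) / 18 = 58 / 18 = 3.2222
UCL = c̄ + 3√c̄ = 3.2222 + 3 × √3.2222 = 3.2222 + 3 × 1.7951 = 8.6074

8.607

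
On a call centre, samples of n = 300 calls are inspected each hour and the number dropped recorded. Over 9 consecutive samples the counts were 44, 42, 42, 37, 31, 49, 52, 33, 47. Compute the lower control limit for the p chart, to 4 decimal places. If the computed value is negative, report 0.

0.0796

p̄ = Σdᵢ / (k·n) = 377 / (9 × 300) = 0.13963
LCL = p̄ − 3·√(p̄(1−p̄)/n) = 0.13963 − 3 × 0.02001 = 0.07960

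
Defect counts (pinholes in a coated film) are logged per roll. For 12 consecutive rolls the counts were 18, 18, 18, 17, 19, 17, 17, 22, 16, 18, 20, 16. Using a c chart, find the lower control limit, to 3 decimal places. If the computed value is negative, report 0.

5.272

c̄ = (18 + 18 + 18 + 17 + 19 + 17 + 17 + 22 + 16 + 18 + 20 + 16) / 12 = 216 / 12 = 18.0000
LCL = c̄ − 3√c̄ = 18.0000 − 3 × 4.2426 = 5.2721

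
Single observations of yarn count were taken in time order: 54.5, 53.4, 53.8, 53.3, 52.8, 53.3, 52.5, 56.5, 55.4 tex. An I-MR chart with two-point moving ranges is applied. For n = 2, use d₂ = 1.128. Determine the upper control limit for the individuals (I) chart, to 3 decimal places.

X̄ = (54.5 + 53.4 + 53.8 + 53.3 + 52.8 + 53.3 + 52.5 + 56.5 + 55.4) / 9 = 53.9444
Moving ranges: 1.1, 0.4, 0.5, 0.5, 0.5, 0.8, 4.0, 1.1; M̄R̄ = 8.9000 / 8 = 1.1125
UCL = X̄ + 3·M̄R̄/d₂ = 53.9444 + 3 × 1.1125 / 1.128 = 56.9032

56.903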